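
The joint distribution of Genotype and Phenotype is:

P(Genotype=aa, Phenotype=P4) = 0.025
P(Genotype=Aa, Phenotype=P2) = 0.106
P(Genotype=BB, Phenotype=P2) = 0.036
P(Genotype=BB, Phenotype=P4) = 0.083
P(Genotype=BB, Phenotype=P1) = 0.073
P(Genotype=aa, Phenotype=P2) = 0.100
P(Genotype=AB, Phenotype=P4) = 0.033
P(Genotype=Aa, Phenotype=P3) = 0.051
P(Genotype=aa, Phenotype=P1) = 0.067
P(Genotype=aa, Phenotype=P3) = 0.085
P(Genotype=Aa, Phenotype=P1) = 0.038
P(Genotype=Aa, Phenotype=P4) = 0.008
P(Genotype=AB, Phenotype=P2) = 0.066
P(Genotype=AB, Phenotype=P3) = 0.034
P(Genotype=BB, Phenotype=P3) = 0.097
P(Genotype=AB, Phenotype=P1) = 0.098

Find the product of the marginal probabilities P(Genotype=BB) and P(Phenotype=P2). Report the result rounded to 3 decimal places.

P(Genotype=BB) = 0.073 + 0.036 + 0.097 + 0.083 = 0.289.
P(Phenotype=P2) = 0.106 + 0.100 + 0.066 + 0.036 = 0.308.
Product: 0.289 × 0.308 = 0.089.

0.089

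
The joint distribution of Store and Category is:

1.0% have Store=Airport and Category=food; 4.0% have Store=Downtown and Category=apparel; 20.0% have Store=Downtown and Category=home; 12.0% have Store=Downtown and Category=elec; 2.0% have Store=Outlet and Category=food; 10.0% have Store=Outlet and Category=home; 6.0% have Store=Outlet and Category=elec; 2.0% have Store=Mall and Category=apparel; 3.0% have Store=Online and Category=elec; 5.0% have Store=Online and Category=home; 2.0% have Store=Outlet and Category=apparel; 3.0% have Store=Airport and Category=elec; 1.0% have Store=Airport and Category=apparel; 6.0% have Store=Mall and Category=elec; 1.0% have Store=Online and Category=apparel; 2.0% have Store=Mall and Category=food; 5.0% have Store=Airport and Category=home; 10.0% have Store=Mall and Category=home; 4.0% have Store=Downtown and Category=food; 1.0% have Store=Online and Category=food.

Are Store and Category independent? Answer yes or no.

yes

Every cell satisfies P(Store,Category) = P(Store)·P(Category). For instance P(Store=Mall) = 0.200, P(Category=food) = 0.100, and 0.200×0.100 = 0.020 matches the joint entry. So Store and Category are independent.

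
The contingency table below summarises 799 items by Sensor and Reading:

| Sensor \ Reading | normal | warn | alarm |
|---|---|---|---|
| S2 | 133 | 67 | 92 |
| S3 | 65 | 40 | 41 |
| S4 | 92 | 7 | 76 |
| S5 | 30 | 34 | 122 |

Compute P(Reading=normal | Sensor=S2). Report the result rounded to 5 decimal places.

0.45548

Total with Sensor=S2: 133 + 67 + 92 = 292.
P(Reading=normal | Sensor=S2) = 133/292 = 0.45548.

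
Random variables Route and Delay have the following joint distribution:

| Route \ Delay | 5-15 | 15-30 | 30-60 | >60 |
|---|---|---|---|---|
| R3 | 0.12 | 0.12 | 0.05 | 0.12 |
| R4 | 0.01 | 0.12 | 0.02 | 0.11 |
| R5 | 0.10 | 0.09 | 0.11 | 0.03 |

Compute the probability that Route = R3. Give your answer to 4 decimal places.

P(Route=R3) = 0.12 + 0.12 + 0.05 + 0.12 = 0.41.

0.4100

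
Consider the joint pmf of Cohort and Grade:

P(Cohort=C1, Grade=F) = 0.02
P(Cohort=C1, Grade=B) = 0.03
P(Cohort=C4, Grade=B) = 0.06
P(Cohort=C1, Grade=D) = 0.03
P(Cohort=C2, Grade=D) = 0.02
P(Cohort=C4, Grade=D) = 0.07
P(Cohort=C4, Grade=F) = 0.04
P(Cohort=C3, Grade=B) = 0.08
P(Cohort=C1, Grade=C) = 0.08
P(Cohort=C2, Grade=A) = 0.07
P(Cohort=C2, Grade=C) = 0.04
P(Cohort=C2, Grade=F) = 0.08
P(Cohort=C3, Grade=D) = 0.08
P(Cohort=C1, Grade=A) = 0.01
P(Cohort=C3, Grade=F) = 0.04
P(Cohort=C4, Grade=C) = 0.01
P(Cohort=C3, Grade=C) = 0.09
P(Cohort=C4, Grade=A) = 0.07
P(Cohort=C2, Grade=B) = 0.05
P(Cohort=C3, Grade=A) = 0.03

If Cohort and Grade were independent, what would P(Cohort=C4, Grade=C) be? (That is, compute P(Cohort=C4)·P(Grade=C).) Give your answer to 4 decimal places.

0.0550

P(Cohort=C4) = 0.07 + 0.06 + 0.01 + 0.07 + 0.04 = 0.25.
P(Grade=C) = 0.08 + 0.04 + 0.09 + 0.01 = 0.22.
Product: 0.25 × 0.22 = 0.0550.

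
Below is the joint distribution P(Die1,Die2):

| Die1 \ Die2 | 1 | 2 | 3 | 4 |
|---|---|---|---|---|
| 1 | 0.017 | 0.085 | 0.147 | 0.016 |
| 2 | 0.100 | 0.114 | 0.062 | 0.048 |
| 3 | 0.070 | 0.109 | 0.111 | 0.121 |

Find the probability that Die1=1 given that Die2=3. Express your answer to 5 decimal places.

0.45938

P(Die2=3) = 0.147 + 0.062 + 0.111 = 0.320.
P(Die1=1 | Die2=3) = 0.147/0.320 = 0.45938.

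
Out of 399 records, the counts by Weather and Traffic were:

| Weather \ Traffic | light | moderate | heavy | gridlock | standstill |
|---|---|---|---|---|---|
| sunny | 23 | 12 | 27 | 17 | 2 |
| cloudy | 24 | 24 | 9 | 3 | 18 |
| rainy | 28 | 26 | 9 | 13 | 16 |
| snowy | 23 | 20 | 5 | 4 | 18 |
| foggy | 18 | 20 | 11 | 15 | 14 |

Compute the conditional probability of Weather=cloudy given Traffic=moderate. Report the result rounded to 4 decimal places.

Total with Traffic=moderate: 12 + 24 + 26 + 20 + 20 = 102.
P(Weather=cloudy | Traffic=moderate) = 24/102 = 0.2353.

0.2353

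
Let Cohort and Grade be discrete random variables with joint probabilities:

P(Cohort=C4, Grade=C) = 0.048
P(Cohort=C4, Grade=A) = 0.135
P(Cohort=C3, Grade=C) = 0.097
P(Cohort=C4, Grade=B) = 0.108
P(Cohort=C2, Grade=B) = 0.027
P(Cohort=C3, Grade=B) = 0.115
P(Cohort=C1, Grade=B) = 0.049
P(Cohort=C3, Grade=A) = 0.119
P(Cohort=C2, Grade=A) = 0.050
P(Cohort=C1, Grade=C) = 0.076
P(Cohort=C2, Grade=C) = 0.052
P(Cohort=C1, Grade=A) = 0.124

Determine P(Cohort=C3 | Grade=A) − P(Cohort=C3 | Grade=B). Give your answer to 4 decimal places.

-0.1066

P(Grade=A) = 0.124 + 0.050 + 0.119 + 0.135 = 0.428; P(Cohort=C3 | Grade=A) = 0.119/0.428 = 0.27804.
P(Grade=B) = 0.049 + 0.027 + 0.115 + 0.108 = 0.299; P(Cohort=C3 | Grade=B) = 0.115/0.299 = 0.38462.
Difference = -0.1066.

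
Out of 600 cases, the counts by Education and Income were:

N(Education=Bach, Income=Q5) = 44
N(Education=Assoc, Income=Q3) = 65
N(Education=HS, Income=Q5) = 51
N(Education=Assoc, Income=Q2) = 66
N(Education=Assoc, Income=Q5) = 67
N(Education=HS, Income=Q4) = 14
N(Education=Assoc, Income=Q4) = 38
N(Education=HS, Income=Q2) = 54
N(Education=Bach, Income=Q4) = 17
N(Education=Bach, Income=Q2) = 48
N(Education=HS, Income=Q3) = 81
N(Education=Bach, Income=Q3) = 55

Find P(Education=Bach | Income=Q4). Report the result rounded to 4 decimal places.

0.2464

Total with Income=Q4: 14 + 38 + 17 = 69.
P(Education=Bach | Income=Q4) = 17/69 = 0.2464.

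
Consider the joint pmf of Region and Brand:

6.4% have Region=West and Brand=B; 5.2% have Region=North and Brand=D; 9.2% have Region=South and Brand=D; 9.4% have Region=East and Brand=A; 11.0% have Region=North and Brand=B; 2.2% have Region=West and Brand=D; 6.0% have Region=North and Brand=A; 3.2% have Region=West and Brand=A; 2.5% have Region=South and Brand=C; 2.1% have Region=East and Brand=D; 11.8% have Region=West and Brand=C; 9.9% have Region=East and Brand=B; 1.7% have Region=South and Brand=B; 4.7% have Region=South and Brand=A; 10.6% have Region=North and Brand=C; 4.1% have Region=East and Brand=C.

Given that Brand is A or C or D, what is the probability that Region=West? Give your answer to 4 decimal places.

P(Brand=A) = 0.060 + 0.047 + 0.094 + 0.032 = 0.233.
P(Brand=C) = 0.106 + 0.025 + 0.041 + 0.118 = 0.290.
P(Brand=D) = 0.052 + 0.092 + 0.021 + 0.022 = 0.187.
P(Brand ∈ {A, C, D}) = 0.233 + 0.290 + 0.187 = 0.710; P(Region=West, Brand ∈ {A, C, D}) = 0.032 + 0.118 + 0.022 = 0.172.
P(Region=West | Brand ∈ {A, C, D}) = 0.172/0.710 = 0.2423.

0.2423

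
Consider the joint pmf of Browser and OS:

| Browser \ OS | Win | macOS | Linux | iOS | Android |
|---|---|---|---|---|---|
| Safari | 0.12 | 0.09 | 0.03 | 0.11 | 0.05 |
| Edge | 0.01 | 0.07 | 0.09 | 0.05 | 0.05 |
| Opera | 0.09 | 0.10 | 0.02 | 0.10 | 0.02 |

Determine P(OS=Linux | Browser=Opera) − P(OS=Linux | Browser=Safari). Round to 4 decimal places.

P(Browser=Opera) = 0.09 + 0.10 + 0.02 + 0.10 + 0.02 = 0.33; P(OS=Linux | Browser=Opera) = 0.02/0.33 = 0.06061.
P(Browser=Safari) = 0.12 + 0.09 + 0.03 + 0.11 + 0.05 = 0.40; P(OS=Linux | Browser=Safari) = 0.03/0.40 = 0.07500.
Difference = -0.0144.

-0.0144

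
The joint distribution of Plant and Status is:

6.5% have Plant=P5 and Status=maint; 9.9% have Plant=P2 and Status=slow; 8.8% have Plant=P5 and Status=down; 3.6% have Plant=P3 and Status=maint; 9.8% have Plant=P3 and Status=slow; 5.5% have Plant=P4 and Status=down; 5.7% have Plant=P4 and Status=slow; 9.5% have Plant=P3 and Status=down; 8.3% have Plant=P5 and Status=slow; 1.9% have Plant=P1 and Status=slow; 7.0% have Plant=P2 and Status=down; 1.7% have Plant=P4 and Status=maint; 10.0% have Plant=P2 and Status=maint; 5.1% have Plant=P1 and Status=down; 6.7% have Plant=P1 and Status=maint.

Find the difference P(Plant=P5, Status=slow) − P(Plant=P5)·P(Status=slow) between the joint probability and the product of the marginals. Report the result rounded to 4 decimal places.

P(Plant=P5) = 0.083 + 0.088 + 0.065 = 0.236.
P(Status=slow) = 0.019 + 0.099 + 0.098 + 0.057 + 0.083 = 0.356.
P(Plant=P5, Status=slow) − P(Plant=P5)P(Status=slow) = 0.083 − 0.236×0.356 = -0.0010.

-0.0010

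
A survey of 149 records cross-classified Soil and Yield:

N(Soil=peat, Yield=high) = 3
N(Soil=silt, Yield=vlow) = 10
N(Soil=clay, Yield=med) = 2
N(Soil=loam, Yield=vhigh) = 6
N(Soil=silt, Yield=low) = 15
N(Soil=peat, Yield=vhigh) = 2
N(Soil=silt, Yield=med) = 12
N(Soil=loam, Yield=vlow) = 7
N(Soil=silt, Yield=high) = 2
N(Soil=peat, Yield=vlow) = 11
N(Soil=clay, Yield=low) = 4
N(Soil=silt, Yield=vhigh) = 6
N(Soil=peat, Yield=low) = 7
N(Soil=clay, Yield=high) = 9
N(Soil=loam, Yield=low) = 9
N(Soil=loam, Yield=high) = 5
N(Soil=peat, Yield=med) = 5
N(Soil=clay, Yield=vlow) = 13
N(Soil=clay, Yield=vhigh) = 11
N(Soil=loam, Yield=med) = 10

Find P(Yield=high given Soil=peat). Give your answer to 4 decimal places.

Total with Soil=peat: 11 + 7 + 5 + 3 + 2 = 28.
P(Yield=high | Soil=peat) = 3/28 = 0.1071.

0.1071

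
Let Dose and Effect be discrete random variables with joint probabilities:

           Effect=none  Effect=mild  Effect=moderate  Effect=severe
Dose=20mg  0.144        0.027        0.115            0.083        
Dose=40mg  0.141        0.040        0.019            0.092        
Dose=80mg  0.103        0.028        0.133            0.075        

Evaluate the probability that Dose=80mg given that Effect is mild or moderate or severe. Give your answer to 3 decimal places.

0.386

P(Effect=mild) = 0.027 + 0.040 + 0.028 = 0.095.
P(Effect=moderate) = 0.115 + 0.019 + 0.133 = 0.267.
P(Effect=severe) = 0.083 + 0.092 + 0.075 = 0.250.
P(Effect ∈ {mild, moderate, severe}) = 0.095 + 0.267 + 0.250 = 0.612; P(Dose=80mg, Effect ∈ {mild, moderate, severe}) = 0.028 + 0.133 + 0.075 = 0.236.
P(Dose=80mg | Effect ∈ {mild, moderate, severe}) = 0.236/0.612 = 0.386.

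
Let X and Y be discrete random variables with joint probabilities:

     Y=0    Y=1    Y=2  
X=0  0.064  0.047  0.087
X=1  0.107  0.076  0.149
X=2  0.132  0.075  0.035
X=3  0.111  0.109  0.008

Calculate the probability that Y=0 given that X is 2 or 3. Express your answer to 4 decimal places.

0.5170

P(X=2) = 0.132 + 0.075 + 0.035 = 0.242.
P(X=3) = 0.111 + 0.109 + 0.008 = 0.228.
P(X ∈ {2, 3}) = 0.242 + 0.228 = 0.470; P(Y=0, X ∈ {2, 3}) = 0.132 + 0.111 = 0.243.
P(Y=0 | X ∈ {2, 3}) = 0.243/0.470 = 0.5170.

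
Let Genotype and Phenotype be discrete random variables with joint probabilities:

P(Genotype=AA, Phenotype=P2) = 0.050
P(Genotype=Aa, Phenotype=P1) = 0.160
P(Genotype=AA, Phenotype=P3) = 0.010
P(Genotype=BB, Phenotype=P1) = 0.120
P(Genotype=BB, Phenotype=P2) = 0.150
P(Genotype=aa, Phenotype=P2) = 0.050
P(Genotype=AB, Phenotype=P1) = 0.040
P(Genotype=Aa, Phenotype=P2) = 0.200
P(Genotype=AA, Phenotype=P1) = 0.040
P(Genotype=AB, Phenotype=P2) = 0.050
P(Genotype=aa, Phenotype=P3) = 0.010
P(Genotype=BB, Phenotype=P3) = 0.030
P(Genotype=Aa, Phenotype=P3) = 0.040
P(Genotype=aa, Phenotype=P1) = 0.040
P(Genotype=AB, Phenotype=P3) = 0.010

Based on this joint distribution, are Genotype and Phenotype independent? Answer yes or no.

Every cell satisfies P(Genotype,Phenotype) = P(Genotype)·P(Phenotype). For instance P(Genotype=AB) = 0.100, P(Phenotype=P3) = 0.100, and 0.100×0.100 = 0.010 matches the joint entry. So Genotype and Phenotype are independent.

yes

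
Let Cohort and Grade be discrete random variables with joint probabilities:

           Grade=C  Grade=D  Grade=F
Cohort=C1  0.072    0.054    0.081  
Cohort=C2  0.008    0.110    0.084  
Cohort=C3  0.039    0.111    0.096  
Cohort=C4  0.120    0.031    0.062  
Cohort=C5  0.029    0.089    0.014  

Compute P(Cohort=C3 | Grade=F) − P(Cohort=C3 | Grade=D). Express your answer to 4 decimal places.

P(Grade=F) = 0.081 + 0.084 + 0.096 + 0.062 + 0.014 = 0.337; P(Cohort=C3 | Grade=F) = 0.096/0.337 = 0.28487.
P(Grade=D) = 0.054 + 0.110 + 0.111 + 0.031 + 0.089 = 0.395; P(Cohort=C3 | Grade=D) = 0.111/0.395 = 0.28101.
Difference = 0.0039.

0.0039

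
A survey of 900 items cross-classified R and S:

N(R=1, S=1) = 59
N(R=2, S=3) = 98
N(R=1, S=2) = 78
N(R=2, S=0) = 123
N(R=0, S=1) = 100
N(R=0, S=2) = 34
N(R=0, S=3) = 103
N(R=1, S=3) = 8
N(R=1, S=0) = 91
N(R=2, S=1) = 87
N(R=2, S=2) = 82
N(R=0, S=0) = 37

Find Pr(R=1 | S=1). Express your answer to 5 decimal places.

0.23984

Total with S=1: 100 + 59 + 87 = 246.
P(R=1 | S=1) = 59/246 = 0.23984.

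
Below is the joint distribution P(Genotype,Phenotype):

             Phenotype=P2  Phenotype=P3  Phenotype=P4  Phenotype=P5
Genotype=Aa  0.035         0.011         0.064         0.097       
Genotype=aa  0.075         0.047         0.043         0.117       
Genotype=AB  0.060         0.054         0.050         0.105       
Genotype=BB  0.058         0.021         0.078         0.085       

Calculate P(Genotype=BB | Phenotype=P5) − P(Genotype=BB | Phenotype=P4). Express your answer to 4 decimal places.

P(Phenotype=P5) = 0.097 + 0.117 + 0.105 + 0.085 = 0.404; P(Genotype=BB | Phenotype=P5) = 0.085/0.404 = 0.21040.
P(Phenotype=P4) = 0.064 + 0.043 + 0.050 + 0.078 = 0.235; P(Genotype=BB | Phenotype=P4) = 0.078/0.235 = 0.33191.
Difference = -0.1215.

-0.1215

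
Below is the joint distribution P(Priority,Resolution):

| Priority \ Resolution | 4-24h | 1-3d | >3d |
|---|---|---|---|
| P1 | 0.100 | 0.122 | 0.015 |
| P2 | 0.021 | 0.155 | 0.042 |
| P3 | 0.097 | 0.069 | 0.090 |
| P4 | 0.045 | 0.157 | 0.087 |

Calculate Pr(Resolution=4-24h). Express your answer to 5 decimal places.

0.26300

P(Resolution=4-24h) = 0.100 + 0.021 + 0.097 + 0.045 = 0.263.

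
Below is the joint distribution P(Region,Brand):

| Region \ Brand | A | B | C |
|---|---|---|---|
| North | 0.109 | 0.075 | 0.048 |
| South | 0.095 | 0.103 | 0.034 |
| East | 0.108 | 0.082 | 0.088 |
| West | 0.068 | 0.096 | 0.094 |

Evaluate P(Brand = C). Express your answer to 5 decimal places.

0.26400

P(Brand=C) = 0.048 + 0.034 + 0.088 + 0.094 = 0.264.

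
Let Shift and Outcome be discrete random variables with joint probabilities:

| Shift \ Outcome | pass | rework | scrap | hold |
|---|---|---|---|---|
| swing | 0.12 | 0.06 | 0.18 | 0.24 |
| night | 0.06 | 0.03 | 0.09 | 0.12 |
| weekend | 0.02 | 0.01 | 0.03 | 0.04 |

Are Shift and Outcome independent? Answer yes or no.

Every cell satisfies P(Shift,Outcome) = P(Shift)·P(Outcome). For instance P(Shift=night) = 0.30, P(Outcome=pass) = 0.20, and 0.30×0.20 = 0.06 matches the joint entry. So Shift and Outcome are independent.

yes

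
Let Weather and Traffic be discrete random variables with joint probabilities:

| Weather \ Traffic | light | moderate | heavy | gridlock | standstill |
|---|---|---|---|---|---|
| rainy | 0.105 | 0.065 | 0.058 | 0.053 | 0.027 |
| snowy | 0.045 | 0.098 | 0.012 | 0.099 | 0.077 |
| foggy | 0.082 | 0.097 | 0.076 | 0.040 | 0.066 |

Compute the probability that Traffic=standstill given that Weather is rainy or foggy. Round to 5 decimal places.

0.13901

P(Weather=rainy) = 0.105 + 0.065 + 0.058 + 0.053 + 0.027 = 0.308.
P(Weather=foggy) = 0.082 + 0.097 + 0.076 + 0.040 + 0.066 = 0.361.
P(Weather ∈ {rainy, foggy}) = 0.308 + 0.361 = 0.669; P(Traffic=standstill, Weather ∈ {rainy, foggy}) = 0.027 + 0.066 = 0.093.
P(Traffic=standstill | Weather ∈ {rainy, foggy}) = 0.093/0.669 = 0.13901.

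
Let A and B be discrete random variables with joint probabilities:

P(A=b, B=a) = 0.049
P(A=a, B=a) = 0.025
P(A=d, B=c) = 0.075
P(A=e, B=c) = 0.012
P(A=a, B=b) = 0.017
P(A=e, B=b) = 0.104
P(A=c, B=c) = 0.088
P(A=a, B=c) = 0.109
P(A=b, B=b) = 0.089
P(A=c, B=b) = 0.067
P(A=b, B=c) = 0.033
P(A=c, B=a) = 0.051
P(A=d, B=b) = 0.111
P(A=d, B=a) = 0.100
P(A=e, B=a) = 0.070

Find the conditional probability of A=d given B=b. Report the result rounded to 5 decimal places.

P(B=b) = 0.017 + 0.089 + 0.067 + 0.111 + 0.104 = 0.388.
P(A=d | B=b) = 0.111/0.388 = 0.28608.

0.28608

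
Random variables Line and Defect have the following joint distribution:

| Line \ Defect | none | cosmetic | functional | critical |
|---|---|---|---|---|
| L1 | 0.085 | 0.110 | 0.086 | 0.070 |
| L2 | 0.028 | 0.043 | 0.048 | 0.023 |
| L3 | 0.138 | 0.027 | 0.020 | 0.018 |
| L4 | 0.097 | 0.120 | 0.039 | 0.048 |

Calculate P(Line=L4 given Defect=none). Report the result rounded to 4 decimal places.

0.2787

P(Defect=none) = 0.085 + 0.028 + 0.138 + 0.097 = 0.348.
P(Line=L4 | Defect=none) = 0.097/0.348 = 0.2787.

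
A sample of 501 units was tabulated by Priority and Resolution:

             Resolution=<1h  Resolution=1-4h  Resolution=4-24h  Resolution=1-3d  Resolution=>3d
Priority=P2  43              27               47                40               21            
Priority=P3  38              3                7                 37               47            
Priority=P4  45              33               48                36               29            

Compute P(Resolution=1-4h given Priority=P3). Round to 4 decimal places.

Total with Priority=P3: 38 + 3 + 7 + 37 + 47 = 132.
P(Resolution=1-4h | Priority=P3) = 3/132 = 0.0227.

0.0227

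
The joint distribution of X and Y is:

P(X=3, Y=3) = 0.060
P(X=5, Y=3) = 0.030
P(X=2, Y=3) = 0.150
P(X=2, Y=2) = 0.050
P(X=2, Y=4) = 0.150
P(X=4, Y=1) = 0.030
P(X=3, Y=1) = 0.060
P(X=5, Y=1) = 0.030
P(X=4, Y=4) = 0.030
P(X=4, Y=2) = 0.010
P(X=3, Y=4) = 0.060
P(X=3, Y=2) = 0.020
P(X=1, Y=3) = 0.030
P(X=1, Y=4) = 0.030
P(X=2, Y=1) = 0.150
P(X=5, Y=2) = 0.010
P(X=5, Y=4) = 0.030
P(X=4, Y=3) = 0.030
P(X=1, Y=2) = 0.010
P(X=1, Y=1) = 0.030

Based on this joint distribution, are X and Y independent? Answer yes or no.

yes

Every cell satisfies P(X,Y) = P(X)·P(Y). For instance P(X=1) = 0.100, P(Y=2) = 0.100, and 0.100×0.100 = 0.010 matches the joint entry. So X and Y are independent.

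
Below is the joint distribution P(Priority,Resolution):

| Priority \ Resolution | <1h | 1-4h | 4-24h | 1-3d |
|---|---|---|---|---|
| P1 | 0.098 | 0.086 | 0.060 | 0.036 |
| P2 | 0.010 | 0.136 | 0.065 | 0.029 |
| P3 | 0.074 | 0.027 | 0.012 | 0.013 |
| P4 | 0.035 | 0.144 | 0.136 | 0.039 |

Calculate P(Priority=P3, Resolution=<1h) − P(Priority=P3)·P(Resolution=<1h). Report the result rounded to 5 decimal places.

P(Priority=P3) = 0.074 + 0.027 + 0.012 + 0.013 = 0.126.
P(Resolution=<1h) = 0.098 + 0.010 + 0.074 + 0.035 = 0.217.
P(Priority=P3, Resolution=<1h) − P(Priority=P3)P(Resolution=<1h) = 0.074 − 0.126×0.217 = 0.04666.

0.04666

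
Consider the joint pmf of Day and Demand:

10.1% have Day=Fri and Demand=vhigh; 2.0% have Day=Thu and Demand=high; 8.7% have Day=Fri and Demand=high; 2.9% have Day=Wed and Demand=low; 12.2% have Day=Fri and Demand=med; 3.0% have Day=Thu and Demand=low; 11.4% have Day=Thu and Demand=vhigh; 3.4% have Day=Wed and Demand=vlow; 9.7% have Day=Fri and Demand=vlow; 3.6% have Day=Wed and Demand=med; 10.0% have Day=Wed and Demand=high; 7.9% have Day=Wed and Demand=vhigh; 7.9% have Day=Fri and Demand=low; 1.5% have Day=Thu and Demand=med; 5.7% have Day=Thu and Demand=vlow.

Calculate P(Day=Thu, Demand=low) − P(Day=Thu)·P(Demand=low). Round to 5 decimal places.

-0.00257

P(Day=Thu) = 0.057 + 0.030 + 0.015 + 0.020 + 0.114 = 0.236.
P(Demand=low) = 0.029 + 0.030 + 0.079 = 0.138.
P(Day=Thu, Demand=low) − P(Day=Thu)P(Demand=low) = 0.030 − 0.236×0.138 = -0.00257.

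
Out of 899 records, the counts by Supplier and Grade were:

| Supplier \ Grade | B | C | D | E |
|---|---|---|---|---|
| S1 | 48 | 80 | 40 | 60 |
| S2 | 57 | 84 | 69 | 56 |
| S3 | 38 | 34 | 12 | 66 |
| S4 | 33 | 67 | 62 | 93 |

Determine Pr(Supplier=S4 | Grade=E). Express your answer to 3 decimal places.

Total with Grade=E: 60 + 56 + 66 + 93 = 275.
P(Supplier=S4 | Grade=E) = 93/275 = 0.338.

0.338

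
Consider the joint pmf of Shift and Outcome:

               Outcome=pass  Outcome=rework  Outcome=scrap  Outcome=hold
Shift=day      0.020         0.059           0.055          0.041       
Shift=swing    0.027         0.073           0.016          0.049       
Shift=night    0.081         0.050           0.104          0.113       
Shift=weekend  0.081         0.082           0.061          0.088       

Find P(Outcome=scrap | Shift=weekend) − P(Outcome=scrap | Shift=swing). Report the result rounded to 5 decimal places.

P(Shift=weekend) = 0.081 + 0.082 + 0.061 + 0.088 = 0.312; P(Outcome=scrap | Shift=weekend) = 0.061/0.312 = 0.195513.
P(Shift=swing) = 0.027 + 0.073 + 0.016 + 0.049 = 0.165; P(Outcome=scrap | Shift=swing) = 0.016/0.165 = 0.096970.
Difference = 0.09854.

0.09854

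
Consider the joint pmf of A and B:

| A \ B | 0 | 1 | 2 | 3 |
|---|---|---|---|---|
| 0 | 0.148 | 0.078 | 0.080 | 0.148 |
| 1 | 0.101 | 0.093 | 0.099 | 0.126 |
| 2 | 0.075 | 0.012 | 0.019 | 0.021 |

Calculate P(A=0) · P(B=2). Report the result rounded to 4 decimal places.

P(A=0) = 0.148 + 0.078 + 0.080 + 0.148 = 0.454.
P(B=2) = 0.080 + 0.099 + 0.019 = 0.198.
Product: 0.454 × 0.198 = 0.0899.

0.0899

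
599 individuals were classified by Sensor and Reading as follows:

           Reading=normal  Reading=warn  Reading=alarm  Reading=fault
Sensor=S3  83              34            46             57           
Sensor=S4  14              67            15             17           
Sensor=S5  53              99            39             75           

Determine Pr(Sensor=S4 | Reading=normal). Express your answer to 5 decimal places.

0.09333

Total with Reading=normal: 83 + 14 + 53 = 150.
P(Sensor=S4 | Reading=normal) = 14/150 = 0.09333.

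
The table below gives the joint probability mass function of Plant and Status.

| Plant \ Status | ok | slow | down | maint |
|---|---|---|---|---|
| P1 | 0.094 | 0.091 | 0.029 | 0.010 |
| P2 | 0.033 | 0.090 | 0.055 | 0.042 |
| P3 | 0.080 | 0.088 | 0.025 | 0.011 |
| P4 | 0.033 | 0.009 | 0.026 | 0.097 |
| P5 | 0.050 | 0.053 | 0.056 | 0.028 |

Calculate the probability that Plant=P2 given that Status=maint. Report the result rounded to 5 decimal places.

0.22340

P(Status=maint) = 0.010 + 0.042 + 0.011 + 0.097 + 0.028 = 0.188.
P(Plant=P2 | Status=maint) = 0.042/0.188 = 0.22340.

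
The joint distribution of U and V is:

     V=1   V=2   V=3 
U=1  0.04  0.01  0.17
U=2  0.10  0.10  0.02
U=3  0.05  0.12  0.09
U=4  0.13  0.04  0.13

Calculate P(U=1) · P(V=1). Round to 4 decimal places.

0.0704

P(U=1) = 0.04 + 0.01 + 0.17 = 0.22.
P(V=1) = 0.04 + 0.10 + 0.05 + 0.13 = 0.32.
Product: 0.22 × 0.32 = 0.0704.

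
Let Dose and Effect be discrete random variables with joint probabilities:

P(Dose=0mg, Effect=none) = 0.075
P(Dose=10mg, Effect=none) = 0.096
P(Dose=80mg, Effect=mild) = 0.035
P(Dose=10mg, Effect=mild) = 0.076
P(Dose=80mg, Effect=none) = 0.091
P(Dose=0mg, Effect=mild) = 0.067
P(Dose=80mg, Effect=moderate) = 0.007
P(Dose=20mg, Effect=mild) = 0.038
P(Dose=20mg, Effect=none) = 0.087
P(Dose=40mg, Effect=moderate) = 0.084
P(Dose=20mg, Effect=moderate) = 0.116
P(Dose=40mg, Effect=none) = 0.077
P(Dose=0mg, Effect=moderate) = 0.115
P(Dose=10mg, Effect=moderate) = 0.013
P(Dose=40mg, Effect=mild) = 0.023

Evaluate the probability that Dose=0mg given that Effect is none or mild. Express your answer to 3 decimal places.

P(Effect=none) = 0.075 + 0.096 + 0.087 + 0.077 + 0.091 = 0.426.
P(Effect=mild) = 0.067 + 0.076 + 0.038 + 0.023 + 0.035 = 0.239.
P(Effect ∈ {none, mild}) = 0.426 + 0.239 = 0.665; P(Dose=0mg, Effect ∈ {none, mild}) = 0.075 + 0.067 = 0.142.
P(Dose=0mg | Effect ∈ {none, mild}) = 0.142/0.665 = 0.214.

0.214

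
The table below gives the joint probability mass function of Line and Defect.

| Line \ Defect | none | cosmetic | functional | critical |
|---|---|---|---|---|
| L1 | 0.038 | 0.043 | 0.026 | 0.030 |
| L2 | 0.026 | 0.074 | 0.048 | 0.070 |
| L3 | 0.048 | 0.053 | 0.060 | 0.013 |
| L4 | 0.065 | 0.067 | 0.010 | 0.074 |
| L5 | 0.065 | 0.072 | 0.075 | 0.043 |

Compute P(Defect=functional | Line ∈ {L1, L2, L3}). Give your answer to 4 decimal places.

0.2533

P(Line=L1) = 0.038 + 0.043 + 0.026 + 0.030 = 0.137.
P(Line=L2) = 0.026 + 0.074 + 0.048 + 0.070 = 0.218.
P(Line=L3) = 0.048 + 0.053 + 0.060 + 0.013 = 0.174.
P(Line ∈ {L1, L2, L3}) = 0.137 + 0.218 + 0.174 = 0.529; P(Defect=functional, Line ∈ {L1, L2, L3}) = 0.026 + 0.048 + 0.060 = 0.134.
P(Defect=functional | Line ∈ {L1, L2, L3}) = 0.134/0.529 = 0.2533.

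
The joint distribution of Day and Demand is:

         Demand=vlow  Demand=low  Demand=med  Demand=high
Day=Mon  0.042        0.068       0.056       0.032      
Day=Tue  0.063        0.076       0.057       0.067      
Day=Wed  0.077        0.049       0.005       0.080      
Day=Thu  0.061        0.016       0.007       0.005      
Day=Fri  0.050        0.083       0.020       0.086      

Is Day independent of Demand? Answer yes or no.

no

P(Day=Thu) = 0.089 and P(Demand=vlow) = 0.293, so their product is 0.02608, but P(Day=Thu, Demand=vlow) = 0.061. Since these differ, Day and Demand are not independent.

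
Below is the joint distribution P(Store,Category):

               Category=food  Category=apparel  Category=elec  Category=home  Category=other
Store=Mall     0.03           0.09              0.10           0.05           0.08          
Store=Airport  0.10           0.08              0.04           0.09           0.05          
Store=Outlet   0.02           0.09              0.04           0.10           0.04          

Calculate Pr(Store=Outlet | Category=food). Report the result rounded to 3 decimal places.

P(Category=food) = 0.03 + 0.10 + 0.02 = 0.15.
P(Store=Outlet | Category=food) = 0.02/0.15 = 0.133.

0.133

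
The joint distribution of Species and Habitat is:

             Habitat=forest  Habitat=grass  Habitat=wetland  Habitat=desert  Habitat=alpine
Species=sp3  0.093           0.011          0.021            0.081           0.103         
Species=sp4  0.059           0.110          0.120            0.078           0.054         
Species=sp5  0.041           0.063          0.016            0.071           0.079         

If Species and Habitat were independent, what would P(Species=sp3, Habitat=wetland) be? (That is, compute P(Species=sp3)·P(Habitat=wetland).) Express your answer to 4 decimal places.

P(Species=sp3) = 0.093 + 0.011 + 0.021 + 0.081 + 0.103 = 0.309.
P(Habitat=wetland) = 0.021 + 0.120 + 0.016 = 0.157.
Product: 0.309 × 0.157 = 0.0485.

0.0485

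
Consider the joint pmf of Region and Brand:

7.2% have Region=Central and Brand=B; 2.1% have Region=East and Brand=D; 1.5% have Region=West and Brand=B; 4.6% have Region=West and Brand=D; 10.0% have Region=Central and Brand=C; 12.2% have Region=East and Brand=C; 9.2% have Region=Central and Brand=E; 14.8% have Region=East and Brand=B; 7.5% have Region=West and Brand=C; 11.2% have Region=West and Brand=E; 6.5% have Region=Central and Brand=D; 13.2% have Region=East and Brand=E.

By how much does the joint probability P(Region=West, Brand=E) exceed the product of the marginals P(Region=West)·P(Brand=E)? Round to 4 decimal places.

0.0287

P(Region=West) = 0.015 + 0.075 + 0.046 + 0.112 = 0.248.
P(Brand=E) = 0.132 + 0.112 + 0.092 = 0.336.
P(Region=West, Brand=E) − P(Region=West)P(Brand=E) = 0.112 − 0.248×0.336 = 0.0287.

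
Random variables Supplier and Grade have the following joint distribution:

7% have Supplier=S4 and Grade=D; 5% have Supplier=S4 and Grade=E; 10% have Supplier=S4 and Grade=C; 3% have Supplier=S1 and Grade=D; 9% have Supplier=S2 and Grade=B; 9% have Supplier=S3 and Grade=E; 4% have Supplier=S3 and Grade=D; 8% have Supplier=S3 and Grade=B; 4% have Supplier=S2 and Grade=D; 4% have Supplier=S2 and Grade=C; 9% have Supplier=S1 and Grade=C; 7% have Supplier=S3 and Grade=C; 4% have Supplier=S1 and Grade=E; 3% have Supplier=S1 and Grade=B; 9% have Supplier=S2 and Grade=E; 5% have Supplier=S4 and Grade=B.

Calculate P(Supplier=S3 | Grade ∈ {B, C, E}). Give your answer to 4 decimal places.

0.2927

P(Grade=B) = 0.03 + 0.09 + 0.08 + 0.05 = 0.25.
P(Grade=C) = 0.09 + 0.04 + 0.07 + 0.10 = 0.30.
P(Grade=E) = 0.04 + 0.09 + 0.09 + 0.05 = 0.27.
P(Grade ∈ {B, C, E}) = 0.25 + 0.30 + 0.27 = 0.82; P(Supplier=S3, Grade ∈ {B, C, E}) = 0.08 + 0.07 + 0.09 = 0.24.
P(Supplier=S3 | Grade ∈ {B, C, E}) = 0.24/0.82 = 0.2927.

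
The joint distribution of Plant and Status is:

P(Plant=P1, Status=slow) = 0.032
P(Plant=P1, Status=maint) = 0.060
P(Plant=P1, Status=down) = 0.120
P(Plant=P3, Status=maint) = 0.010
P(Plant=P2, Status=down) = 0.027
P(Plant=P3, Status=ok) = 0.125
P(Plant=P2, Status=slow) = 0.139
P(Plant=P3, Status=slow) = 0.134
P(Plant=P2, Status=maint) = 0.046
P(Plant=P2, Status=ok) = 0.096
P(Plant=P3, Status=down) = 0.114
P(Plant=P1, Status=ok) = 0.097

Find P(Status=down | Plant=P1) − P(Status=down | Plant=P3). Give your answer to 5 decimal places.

0.09070

P(Plant=P1) = 0.097 + 0.032 + 0.120 + 0.060 = 0.309; P(Status=down | Plant=P1) = 0.120/0.309 = 0.388350.
P(Plant=P3) = 0.125 + 0.134 + 0.114 + 0.010 = 0.383; P(Status=down | Plant=P3) = 0.114/0.383 = 0.297650.
Difference = 0.09070.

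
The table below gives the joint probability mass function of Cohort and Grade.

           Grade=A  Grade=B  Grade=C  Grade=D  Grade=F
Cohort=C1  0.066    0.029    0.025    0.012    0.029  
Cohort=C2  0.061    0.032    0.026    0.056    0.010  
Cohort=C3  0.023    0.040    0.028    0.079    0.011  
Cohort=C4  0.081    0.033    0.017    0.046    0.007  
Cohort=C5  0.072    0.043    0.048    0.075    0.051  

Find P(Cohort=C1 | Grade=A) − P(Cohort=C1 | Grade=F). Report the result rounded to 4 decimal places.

P(Grade=A) = 0.066 + 0.061 + 0.023 + 0.081 + 0.072 = 0.303; P(Cohort=C1 | Grade=A) = 0.066/0.303 = 0.21782.
P(Grade=F) = 0.029 + 0.010 + 0.011 + 0.007 + 0.051 = 0.108; P(Cohort=C1 | Grade=F) = 0.029/0.108 = 0.26852.
Difference = -0.0507.

-0.0507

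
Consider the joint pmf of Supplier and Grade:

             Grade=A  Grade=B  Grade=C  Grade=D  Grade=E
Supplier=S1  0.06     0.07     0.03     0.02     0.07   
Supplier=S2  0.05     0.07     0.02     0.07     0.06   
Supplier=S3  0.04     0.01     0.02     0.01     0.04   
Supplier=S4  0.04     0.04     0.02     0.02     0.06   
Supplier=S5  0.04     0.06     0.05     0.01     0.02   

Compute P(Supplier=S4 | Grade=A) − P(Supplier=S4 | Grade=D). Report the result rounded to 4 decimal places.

0.0201

P(Grade=A) = 0.06 + 0.05 + 0.04 + 0.04 + 0.04 = 0.23; P(Supplier=S4 | Grade=A) = 0.04/0.23 = 0.17391.
P(Grade=D) = 0.02 + 0.07 + 0.01 + 0.02 + 0.01 = 0.13; P(Supplier=S4 | Grade=D) = 0.02/0.13 = 0.15385.
Difference = 0.0201.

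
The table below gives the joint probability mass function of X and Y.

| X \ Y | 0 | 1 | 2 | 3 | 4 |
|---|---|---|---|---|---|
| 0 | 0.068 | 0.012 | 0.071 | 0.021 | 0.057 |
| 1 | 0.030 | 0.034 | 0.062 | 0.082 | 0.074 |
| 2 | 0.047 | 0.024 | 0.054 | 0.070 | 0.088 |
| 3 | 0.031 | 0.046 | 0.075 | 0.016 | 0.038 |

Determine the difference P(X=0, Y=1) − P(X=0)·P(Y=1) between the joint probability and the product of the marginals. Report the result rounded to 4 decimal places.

-0.0146

P(X=0) = 0.068 + 0.012 + 0.071 + 0.021 + 0.057 = 0.229.
P(Y=1) = 0.012 + 0.034 + 0.024 + 0.046 = 0.116.
P(X=0, Y=1) − P(X=0)P(Y=1) = 0.012 − 0.229×0.116 = -0.0146.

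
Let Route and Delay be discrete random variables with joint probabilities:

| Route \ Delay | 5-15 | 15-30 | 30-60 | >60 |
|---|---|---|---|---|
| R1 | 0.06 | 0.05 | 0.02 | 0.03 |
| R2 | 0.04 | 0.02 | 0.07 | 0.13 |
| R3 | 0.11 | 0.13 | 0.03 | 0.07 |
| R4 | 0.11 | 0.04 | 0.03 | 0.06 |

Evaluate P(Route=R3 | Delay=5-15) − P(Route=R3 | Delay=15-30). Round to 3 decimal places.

P(Delay=5-15) = 0.06 + 0.04 + 0.11 + 0.11 = 0.32; P(Route=R3 | Delay=5-15) = 0.11/0.32 = 0.3438.
P(Delay=15-30) = 0.05 + 0.02 + 0.13 + 0.04 = 0.24; P(Route=R3 | Delay=15-30) = 0.13/0.24 = 0.5417.
Difference = -0.198.

-0.198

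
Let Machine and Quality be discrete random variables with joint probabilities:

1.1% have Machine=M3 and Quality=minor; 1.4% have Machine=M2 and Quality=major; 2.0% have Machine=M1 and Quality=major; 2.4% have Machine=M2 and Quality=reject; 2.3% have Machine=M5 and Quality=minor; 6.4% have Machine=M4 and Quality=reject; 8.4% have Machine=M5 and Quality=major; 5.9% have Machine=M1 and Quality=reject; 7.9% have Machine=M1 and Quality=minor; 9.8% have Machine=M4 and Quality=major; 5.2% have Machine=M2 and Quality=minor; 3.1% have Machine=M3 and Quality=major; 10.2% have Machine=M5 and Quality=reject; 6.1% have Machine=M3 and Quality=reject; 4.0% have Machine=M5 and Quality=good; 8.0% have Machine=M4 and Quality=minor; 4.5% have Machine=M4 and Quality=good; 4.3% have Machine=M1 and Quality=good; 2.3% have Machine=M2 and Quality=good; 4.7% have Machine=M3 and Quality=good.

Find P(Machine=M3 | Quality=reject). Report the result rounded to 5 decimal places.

0.19677

P(Quality=reject) = 0.059 + 0.024 + 0.061 + 0.064 + 0.102 = 0.310.
P(Machine=M3 | Quality=reject) = 0.061/0.310 = 0.19677.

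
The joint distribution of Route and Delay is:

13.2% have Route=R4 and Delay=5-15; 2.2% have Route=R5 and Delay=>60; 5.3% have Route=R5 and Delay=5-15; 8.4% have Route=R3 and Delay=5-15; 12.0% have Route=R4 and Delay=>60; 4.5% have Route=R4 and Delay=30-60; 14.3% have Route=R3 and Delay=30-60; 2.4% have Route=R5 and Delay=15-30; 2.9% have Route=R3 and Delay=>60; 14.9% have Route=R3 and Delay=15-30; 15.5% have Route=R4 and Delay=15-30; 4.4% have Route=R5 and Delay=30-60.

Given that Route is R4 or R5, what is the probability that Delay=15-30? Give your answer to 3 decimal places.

0.301

P(Route=R4) = 0.132 + 0.155 + 0.045 + 0.120 = 0.452.
P(Route=R5) = 0.053 + 0.024 + 0.044 + 0.022 = 0.143.
P(Route ∈ {R4, R5}) = 0.452 + 0.143 = 0.595; P(Delay=15-30, Route ∈ {R4, R5}) = 0.155 + 0.024 = 0.179.
P(Delay=15-30 | Route ∈ {R4, R5}) = 0.179/0.595 = 0.301.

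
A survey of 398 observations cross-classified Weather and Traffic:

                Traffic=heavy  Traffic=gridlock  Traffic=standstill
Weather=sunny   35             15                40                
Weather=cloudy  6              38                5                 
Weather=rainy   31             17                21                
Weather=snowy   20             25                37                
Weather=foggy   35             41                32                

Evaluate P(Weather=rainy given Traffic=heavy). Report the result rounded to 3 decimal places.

0.244

Total with Traffic=heavy: 35 + 6 + 31 + 20 + 35 = 127.
P(Weather=rainy | Traffic=heavy) = 31/127 = 0.244.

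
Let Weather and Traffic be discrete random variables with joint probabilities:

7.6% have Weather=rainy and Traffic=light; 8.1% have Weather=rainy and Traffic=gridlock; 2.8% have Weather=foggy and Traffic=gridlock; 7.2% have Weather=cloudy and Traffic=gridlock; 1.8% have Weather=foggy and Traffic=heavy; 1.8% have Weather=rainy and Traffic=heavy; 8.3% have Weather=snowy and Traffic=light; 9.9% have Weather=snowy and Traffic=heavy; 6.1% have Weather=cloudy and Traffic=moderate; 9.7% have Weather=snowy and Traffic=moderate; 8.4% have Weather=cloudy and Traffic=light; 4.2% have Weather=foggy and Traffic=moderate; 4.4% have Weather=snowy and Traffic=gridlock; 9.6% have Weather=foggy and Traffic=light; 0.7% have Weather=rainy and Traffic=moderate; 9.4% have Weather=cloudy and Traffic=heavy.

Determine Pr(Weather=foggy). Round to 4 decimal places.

0.1840

P(Weather=foggy) = 0.096 + 0.042 + 0.018 + 0.028 = 0.184.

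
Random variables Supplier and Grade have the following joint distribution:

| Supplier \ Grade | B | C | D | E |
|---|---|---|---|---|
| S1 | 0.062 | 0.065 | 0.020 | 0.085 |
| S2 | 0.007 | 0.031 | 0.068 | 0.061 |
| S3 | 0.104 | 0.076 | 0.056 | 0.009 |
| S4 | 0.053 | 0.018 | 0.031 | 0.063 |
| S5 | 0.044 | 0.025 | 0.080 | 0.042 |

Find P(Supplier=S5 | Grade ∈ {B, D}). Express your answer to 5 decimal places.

0.23619

P(Grade=B) = 0.062 + 0.007 + 0.104 + 0.053 + 0.044 = 0.270.
P(Grade=D) = 0.020 + 0.068 + 0.056 + 0.031 + 0.080 = 0.255.
P(Grade ∈ {B, D}) = 0.270 + 0.255 = 0.525; P(Supplier=S5, Grade ∈ {B, D}) = 0.044 + 0.080 = 0.124.
P(Supplier=S5 | Grade ∈ {B, D}) = 0.124/0.525 = 0.23619.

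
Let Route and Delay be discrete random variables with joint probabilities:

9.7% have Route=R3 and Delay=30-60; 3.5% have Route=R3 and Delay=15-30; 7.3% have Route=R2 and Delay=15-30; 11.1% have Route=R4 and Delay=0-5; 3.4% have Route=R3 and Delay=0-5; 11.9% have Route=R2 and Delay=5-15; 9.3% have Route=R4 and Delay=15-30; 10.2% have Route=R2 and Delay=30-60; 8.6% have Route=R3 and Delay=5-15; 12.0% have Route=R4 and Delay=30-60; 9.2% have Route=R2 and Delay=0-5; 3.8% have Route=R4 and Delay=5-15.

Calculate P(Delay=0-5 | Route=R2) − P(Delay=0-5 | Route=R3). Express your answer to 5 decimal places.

0.10342

P(Route=R2) = 0.092 + 0.119 + 0.073 + 0.102 = 0.386; P(Delay=0-5 | Route=R2) = 0.092/0.386 = 0.238342.
P(Route=R3) = 0.034 + 0.086 + 0.035 + 0.097 = 0.252; P(Delay=0-5 | Route=R3) = 0.034/0.252 = 0.134921.
Difference = 0.10342.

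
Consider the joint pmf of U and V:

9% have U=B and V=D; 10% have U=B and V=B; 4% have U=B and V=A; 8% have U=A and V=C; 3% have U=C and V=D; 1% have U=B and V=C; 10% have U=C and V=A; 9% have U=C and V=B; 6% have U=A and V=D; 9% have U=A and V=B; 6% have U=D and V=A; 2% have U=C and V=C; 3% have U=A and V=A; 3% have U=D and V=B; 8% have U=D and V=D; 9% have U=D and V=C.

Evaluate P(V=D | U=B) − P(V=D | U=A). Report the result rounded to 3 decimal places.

0.144

P(U=B) = 0.04 + 0.10 + 0.01 + 0.09 = 0.24; P(V=D | U=B) = 0.09/0.24 = 0.3750.
P(U=A) = 0.03 + 0.09 + 0.08 + 0.06 = 0.26; P(V=D | U=A) = 0.06/0.26 = 0.2308.
Difference = 0.144.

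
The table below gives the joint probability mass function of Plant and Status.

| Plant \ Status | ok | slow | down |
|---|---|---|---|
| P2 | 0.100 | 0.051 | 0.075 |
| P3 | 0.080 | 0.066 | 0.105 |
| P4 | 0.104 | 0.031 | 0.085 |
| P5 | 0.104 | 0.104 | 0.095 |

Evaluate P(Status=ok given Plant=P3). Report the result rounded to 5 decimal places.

P(Plant=P3) = 0.080 + 0.066 + 0.105 = 0.251.
P(Status=ok | Plant=P3) = 0.080/0.251 = 0.31873.

0.31873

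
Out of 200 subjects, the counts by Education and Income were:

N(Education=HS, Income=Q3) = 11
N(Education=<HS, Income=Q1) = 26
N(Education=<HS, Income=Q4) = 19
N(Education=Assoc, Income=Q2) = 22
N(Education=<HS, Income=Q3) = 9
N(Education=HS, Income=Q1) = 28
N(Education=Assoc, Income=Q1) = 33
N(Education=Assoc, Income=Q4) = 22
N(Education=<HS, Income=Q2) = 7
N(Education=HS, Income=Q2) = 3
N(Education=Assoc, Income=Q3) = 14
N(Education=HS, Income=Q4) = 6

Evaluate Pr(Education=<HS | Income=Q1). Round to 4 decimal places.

0.2989

Total with Income=Q1: 26 + 28 + 33 = 87.
P(Education=<HS | Income=Q1) = 26/87 = 0.2989.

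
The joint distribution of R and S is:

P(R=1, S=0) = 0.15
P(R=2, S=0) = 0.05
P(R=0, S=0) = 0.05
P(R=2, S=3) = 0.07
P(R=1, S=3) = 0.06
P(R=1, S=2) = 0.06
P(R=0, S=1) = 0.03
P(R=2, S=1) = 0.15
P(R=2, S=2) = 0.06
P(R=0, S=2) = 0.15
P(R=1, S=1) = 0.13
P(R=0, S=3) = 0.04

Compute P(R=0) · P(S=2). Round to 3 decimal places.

0.073

P(R=0) = 0.05 + 0.03 + 0.15 + 0.04 = 0.27.
P(S=2) = 0.15 + 0.06 + 0.06 = 0.27.
Product: 0.27 × 0.27 = 0.073.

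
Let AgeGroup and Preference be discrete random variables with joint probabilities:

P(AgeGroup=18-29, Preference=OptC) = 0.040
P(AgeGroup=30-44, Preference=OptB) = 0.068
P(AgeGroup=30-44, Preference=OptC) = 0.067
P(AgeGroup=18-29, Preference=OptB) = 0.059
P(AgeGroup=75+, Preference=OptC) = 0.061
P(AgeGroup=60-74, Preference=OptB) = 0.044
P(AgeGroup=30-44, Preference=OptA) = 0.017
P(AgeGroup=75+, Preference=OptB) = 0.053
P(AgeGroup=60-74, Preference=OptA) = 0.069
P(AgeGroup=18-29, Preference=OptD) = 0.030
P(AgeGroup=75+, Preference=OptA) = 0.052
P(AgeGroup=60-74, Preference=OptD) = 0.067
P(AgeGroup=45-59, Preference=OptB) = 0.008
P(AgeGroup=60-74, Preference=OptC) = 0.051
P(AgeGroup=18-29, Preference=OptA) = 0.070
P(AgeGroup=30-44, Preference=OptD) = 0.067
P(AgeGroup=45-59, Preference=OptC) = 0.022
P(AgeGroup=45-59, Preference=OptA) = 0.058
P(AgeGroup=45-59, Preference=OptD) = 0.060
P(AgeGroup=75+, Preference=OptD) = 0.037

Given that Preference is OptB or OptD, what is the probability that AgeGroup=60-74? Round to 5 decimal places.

P(Preference=OptB) = 0.059 + 0.068 + 0.008 + 0.044 + 0.053 = 0.232.
P(Preference=OptD) = 0.030 + 0.067 + 0.060 + 0.067 + 0.037 = 0.261.
P(Preference ∈ {OptB, OptD}) = 0.232 + 0.261 = 0.493; P(AgeGroup=60-74, Preference ∈ {OptB, OptD}) = 0.044 + 0.067 = 0.111.
P(AgeGroup=60-74 | Preference ∈ {OptB, OptD}) = 0.111/0.493 = 0.22515.

0.22515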